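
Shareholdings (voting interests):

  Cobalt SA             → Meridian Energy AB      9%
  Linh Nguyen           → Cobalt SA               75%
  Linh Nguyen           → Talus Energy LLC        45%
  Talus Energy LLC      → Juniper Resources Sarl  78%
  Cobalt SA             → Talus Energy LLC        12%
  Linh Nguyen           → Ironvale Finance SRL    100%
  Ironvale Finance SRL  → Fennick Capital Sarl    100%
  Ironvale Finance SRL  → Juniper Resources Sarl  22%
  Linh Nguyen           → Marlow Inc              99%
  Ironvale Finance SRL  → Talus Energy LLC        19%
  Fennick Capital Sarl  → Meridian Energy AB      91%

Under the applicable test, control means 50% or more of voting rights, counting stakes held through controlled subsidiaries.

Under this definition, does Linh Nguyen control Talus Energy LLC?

Linh holds 75% of Cobalt, so Linh controls Cobalt.
Linh holds 100% of Ironvale, so Linh controls Ironvale.
Cobalt and Ironvale and Linh together hold 12% + 19% + 45% = 76% of Talus, so Linh controls Talus.

Yes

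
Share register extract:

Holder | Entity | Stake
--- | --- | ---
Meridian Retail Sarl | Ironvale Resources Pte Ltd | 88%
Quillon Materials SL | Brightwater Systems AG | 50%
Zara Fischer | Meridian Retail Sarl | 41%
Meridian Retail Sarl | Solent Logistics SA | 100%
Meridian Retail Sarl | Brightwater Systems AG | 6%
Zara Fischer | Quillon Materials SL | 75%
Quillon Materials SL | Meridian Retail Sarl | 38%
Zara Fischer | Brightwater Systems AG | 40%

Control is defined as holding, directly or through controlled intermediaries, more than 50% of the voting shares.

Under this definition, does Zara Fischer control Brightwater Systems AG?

Yes

Zara holds 75% of Quillon, so Zara controls Quillon.
Quillon and Zara together hold 38% + 41% = 79% of Meridian, so Zara controls Meridian.
Meridian and Zara and Quillon together hold 6% + 40% + 50% = 96% of Brightwater, so Zara controls Brightwater.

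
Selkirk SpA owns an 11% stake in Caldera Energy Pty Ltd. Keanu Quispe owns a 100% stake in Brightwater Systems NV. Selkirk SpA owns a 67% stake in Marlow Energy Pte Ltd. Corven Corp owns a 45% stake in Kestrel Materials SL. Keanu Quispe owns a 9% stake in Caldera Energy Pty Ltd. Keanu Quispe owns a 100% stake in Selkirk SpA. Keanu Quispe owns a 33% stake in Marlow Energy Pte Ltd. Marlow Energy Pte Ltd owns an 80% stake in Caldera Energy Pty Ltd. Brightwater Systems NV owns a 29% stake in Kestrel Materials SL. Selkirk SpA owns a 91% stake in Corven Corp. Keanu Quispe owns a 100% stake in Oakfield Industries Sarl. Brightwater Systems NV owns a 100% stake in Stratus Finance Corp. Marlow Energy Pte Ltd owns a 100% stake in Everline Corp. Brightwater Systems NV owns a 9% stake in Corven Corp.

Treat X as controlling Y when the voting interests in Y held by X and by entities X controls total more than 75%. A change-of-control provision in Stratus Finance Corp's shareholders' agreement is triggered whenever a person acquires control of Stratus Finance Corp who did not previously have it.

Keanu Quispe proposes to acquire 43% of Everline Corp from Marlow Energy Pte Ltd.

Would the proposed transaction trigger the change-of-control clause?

The purchase adds only to Keanu's holdings (Marlow's stake shrinks), so Keanu is the only person who could newly come to control Stratus.
Keanu holds 100% of Brightwater, so Keanu controls Brightwater.
Brightwater holds 100% of Stratus, so Keanu controls Stratus.
So Keanu already controls Stratus before the transaction.
After the purchase, Keanu holds 43% of Everline directly, and Marlow's stake falls to 57%.
Keanu controlled Stratus already, so this is not a new person acquiring control; every other person's position is unchanged or reduced.
No new person acquires control, so the clause is not triggered.

No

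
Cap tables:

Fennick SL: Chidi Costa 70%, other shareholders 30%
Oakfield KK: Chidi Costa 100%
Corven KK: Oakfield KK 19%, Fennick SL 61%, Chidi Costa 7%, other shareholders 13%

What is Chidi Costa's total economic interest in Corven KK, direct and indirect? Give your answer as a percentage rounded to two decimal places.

Chidi reaches Corven along 3 paths.
Via Oakfield: 100% × 19% = 19%.
Via Fennick: 70% × 61% = 42.7%.
Direct stake: 7% = 7%.
Total: 19% + 42.7% + 7% = 68.7%.
Rounded: 68.70%.

68.70%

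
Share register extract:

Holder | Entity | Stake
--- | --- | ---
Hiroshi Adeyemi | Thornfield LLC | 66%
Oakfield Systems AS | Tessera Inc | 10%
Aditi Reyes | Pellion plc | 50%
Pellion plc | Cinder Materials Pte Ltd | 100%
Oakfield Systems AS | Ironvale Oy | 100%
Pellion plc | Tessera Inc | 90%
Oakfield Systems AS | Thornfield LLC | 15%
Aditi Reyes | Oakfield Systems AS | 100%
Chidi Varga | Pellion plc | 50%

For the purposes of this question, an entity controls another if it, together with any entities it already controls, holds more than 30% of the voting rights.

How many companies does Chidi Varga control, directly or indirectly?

3

Chidi holds 50% of Pellion, so Chidi controls Pellion.
Pellion holds 90% of Tessera, so Chidi controls Tessera.
Pellion holds 100% of Cinder, so Chidi controls Cinder.
No other company's threshold is met.
Chidi controls 3 companies.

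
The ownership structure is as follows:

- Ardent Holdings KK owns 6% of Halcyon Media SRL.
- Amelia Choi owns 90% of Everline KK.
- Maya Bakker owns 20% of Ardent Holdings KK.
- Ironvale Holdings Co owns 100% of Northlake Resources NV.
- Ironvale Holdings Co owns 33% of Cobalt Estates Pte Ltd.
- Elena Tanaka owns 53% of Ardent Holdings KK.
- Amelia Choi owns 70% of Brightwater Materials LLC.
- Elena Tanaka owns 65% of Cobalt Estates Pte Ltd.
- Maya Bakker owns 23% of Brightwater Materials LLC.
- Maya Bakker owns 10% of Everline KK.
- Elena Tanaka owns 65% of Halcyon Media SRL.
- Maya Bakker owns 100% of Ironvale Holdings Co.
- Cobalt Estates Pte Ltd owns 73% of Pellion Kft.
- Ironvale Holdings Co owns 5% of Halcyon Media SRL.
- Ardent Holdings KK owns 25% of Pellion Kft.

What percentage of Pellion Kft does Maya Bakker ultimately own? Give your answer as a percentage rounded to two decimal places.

29.09%

Maya reaches Pellion along 2 paths.
Via Ironvale → Cobalt: 100% × 33% × 73% = 24.09%.
Via Ardent: 20% × 25% = 5%.
Total: 24.09% + 5% = 29.09%.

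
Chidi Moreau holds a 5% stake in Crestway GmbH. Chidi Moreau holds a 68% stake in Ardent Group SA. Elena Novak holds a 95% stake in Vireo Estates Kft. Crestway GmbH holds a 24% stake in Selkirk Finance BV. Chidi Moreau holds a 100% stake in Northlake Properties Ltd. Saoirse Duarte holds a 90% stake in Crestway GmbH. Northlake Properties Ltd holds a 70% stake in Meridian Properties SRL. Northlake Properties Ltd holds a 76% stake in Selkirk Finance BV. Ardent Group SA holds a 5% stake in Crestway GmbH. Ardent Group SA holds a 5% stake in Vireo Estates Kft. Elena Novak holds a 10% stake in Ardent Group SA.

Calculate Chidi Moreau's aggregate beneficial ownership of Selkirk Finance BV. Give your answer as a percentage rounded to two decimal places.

Chidi reaches Selkirk along 3 paths.
Via Ardent → Crestway: 68% × 5% × 24% = 0.816%.
Via Crestway: 5% × 24% = 1.2%.
Via Northlake: 100% × 76% = 76%.
Total: 0.816% + 1.2% + 76% = 78.016%.
Rounded: 78.02%.

78.02%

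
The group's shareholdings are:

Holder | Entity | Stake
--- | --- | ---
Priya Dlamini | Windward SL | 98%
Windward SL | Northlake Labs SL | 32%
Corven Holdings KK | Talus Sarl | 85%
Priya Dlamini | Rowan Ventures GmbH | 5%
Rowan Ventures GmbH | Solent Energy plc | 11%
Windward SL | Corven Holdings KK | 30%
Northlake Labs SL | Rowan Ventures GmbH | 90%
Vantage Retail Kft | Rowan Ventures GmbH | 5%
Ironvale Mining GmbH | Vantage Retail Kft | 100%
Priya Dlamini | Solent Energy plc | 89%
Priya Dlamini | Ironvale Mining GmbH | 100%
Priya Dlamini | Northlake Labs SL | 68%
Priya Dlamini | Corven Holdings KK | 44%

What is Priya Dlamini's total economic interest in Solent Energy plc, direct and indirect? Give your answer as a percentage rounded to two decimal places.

Priya reaches Solent along 5 paths.
Via Ironvale → Vantage → Rowan: 100% × 100% × 5% × 11% = 0.55%.
Via Rowan: 5% × 11% = 0.55%.
Via Northlake → Rowan: 68% × 90% × 11% = 6.732%.
Via Windward → Northlake → Rowan: 98% × 32% × 90% × 11% = 3.10464%.
Direct stake: 89% = 89%.
Total: 0.55% + 0.55% + 6.732% + 3.10464% + 89% = 99.93664%.
Rounded: 99.94%.

99.94%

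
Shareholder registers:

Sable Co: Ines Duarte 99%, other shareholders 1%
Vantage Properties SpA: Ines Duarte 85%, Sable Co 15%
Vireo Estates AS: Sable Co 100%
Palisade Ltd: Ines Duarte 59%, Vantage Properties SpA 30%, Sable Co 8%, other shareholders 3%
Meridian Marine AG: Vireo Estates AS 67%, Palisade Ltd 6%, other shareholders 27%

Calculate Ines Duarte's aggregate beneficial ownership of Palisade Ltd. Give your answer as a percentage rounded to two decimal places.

Ines reaches Palisade along 4 paths.
Direct stake: 59% = 59%.
Via Vantage: 85% × 30% = 25.5%.
Via Sable → Vantage: 99% × 15% × 30% = 4.455%.
Via Sable: 99% × 8% = 7.92%.
Total: 59% + 25.5% + 4.455% + 7.92% = 96.875%.
Rounded: 96.88%.

96.88%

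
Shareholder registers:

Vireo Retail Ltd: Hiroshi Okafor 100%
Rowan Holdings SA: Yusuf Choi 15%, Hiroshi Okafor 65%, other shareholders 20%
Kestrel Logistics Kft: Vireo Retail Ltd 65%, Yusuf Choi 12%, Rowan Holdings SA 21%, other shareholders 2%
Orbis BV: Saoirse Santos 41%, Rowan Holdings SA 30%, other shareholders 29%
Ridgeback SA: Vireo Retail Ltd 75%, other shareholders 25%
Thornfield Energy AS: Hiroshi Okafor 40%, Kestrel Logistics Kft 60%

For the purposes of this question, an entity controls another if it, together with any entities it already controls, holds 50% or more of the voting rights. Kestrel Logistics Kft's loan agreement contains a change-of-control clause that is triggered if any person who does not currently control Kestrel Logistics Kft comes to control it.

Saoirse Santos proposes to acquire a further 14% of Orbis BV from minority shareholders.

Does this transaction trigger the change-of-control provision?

The purchase changes only Saoirse's holdings, so Saoirse is the only person who could newly come to control Kestrel.
Saoirse's largest direct stake is 41% in Orbis, which does not meet the threshold, so Saoirse controls no company.
Neither Saoirse nor any entity Saoirse controls holds any voting interest in Kestrel.
So before the transaction, Saoirse does not control Kestrel.
After the purchase, Saoirse's direct stake in Orbis rises to 41% + 14% = 55%.
Saoirse holds 55% of Orbis, so Saoirse controls Orbis.
After the transaction, neither Saoirse nor any entity Saoirse controls holds a voting interest in Kestrel, so Saoirse still does not control it.
No new person acquires control, so the clause is not triggered.

No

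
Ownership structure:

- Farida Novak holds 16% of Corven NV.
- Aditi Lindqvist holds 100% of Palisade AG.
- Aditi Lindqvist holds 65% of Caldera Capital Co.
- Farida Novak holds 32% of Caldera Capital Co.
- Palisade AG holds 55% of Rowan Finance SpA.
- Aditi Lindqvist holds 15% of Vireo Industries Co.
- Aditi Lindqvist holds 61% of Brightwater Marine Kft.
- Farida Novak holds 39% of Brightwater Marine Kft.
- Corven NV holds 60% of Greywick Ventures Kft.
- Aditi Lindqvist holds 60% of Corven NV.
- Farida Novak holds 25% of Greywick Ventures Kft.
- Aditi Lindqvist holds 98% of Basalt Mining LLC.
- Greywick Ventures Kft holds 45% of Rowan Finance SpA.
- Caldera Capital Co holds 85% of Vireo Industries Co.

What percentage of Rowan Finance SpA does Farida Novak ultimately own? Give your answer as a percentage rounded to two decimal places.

Farida reaches Rowan along 2 paths.
Via Greywick: 25% × 45% = 11.25%.
Via Corven → Greywick: 16% × 60% × 45% = 4.32%.
Total: 11.25% + 4.32% = 15.57%.

15.57%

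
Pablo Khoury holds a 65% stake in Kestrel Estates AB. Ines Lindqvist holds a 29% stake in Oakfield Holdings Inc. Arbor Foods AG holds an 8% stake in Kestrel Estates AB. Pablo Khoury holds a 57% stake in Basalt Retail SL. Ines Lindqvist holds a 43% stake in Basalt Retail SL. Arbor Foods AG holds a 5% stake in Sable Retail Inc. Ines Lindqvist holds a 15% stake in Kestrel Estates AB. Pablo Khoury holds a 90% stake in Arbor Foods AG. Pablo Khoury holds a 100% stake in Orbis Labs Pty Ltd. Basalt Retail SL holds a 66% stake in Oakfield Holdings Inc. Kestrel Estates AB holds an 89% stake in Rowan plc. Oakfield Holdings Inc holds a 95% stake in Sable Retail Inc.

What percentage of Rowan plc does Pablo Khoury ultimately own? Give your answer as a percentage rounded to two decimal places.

64.26%

Pablo reaches Rowan along 2 paths.
Via Arbor → Kestrel: 90% × 8% × 89% = 6.408%.
Via Kestrel: 65% × 89% = 57.85%.
Total: 6.408% + 57.85% = 64.258%.
Rounded: 64.26%.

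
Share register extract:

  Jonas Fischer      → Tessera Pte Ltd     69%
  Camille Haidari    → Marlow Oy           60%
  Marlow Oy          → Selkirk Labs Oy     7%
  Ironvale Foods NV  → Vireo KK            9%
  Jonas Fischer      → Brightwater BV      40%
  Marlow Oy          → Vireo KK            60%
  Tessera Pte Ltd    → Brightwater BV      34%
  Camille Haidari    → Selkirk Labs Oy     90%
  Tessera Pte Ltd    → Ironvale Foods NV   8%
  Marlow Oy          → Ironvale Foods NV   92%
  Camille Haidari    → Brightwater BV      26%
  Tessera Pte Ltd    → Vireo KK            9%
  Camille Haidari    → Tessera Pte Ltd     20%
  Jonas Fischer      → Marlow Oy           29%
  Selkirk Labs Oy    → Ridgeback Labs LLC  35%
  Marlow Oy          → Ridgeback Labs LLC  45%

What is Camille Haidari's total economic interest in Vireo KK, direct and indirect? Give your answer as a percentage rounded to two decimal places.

Camille reaches Vireo along 4 paths.
Via Marlow: 60% × 60% = 36%.
Via Tessera: 20% × 9% = 1.8%.
Via Tessera → Ironvale: 20% × 8% × 9% = 0.144%.
Via Marlow → Ironvale: 60% × 92% × 9% = 4.968%.
Total: 36% + 1.8% + 0.144% + 4.968% = 42.912%.
Rounded: 42.91%.

42.91%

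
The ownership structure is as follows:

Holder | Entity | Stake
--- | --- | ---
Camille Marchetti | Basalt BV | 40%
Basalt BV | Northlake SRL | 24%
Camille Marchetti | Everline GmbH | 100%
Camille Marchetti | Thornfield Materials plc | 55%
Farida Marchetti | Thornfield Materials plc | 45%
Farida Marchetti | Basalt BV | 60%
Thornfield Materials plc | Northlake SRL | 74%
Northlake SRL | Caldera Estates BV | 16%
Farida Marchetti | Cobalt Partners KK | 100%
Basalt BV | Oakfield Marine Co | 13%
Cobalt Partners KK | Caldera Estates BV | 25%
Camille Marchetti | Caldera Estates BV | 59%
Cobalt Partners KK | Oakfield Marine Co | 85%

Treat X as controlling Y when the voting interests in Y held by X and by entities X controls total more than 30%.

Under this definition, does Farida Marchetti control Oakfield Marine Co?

Farida holds 60% of Basalt, so Farida controls Basalt.
Farida holds 100% of Cobalt, so Farida controls Cobalt.
Cobalt and Basalt together hold 85% + 13% = 98% of Oakfield, so Farida controls Oakfield.

Yes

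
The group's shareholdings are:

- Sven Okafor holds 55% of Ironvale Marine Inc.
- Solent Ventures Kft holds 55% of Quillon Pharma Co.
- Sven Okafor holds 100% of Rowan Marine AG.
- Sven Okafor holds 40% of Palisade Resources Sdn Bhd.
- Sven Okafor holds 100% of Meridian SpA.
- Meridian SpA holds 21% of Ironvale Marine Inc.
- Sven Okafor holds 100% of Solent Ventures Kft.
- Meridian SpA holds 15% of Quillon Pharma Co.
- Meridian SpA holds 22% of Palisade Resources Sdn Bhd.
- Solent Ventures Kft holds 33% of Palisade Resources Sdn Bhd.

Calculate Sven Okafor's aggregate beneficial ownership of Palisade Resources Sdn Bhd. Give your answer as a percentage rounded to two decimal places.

Sven reaches Palisade along 3 paths.
Direct stake: 40% = 40%.
Via Solent: 100% × 33% = 33%.
Via Meridian: 100% × 22% = 22%.
Total: 40% + 33% + 22% = 95%.
Rounded: 95.00%.

95.00%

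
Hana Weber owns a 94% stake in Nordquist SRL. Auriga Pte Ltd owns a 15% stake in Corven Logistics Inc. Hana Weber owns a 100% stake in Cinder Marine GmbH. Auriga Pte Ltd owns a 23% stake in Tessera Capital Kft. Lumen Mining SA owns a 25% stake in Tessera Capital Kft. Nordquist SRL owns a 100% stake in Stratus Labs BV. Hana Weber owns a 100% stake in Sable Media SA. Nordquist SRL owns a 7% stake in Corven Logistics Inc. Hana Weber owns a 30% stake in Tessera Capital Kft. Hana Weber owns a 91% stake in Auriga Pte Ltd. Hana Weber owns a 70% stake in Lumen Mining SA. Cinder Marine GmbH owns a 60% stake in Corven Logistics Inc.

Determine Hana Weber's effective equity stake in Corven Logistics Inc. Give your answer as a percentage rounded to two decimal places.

Hana reaches Corven along 3 paths.
Via Auriga: 91% × 15% = 13.65%.
Via Nordquist: 94% × 7% = 6.58%.
Via Cinder: 100% × 60% = 60%.
Total: 13.65% + 6.58% + 60% = 80.23%.

80.23%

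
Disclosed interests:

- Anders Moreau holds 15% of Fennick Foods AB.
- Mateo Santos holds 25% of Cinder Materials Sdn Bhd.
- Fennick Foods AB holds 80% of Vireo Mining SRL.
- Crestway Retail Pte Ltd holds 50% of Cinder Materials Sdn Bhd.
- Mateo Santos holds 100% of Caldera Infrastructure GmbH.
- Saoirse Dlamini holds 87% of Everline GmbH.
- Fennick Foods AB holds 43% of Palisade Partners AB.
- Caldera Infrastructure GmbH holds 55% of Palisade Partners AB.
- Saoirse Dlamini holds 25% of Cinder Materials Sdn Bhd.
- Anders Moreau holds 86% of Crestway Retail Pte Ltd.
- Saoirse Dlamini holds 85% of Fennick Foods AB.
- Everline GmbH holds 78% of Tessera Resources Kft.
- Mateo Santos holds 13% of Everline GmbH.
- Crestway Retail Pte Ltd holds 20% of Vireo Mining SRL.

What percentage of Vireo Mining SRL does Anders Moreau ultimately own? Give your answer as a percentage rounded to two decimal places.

Anders reaches Vireo along 2 paths.
Via Fennick: 15% × 80% = 12%.
Via Crestway: 86% × 20% = 17.2%.
Total: 12% + 17.2% = 29.2%.
Rounded: 29.20%.

29.20%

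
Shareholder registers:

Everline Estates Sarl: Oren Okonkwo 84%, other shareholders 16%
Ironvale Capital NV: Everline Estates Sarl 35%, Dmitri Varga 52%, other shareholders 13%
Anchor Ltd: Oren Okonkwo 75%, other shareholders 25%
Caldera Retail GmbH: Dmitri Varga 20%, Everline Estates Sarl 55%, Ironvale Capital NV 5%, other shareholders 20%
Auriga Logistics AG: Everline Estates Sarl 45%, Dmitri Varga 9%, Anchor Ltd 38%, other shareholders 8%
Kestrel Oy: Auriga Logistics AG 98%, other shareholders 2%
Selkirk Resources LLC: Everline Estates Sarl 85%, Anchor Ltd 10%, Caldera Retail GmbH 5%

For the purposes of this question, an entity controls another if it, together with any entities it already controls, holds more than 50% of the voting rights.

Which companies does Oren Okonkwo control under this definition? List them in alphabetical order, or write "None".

Oren holds 84% of Everline, so Oren controls Everline.
Oren holds 75% of Anchor, so Oren controls Anchor.
Everline holds 55% of Caldera, so Oren controls Caldera.
Everline and Anchor together hold 45% + 38% = 83% of Auriga, so Oren controls Auriga.
Auriga holds 98% of Kestrel, so Oren controls Kestrel.
Everline and Anchor and Caldera together hold 85% + 10% + 5% = 100% of Selkirk, so Oren controls Selkirk.
No other company's threshold is met.

Anchor Ltd, Auriga Logistics AG, Caldera Retail GmbH, Everline Estates Sarl, Kestrel Oy, Selkirk Resources LLC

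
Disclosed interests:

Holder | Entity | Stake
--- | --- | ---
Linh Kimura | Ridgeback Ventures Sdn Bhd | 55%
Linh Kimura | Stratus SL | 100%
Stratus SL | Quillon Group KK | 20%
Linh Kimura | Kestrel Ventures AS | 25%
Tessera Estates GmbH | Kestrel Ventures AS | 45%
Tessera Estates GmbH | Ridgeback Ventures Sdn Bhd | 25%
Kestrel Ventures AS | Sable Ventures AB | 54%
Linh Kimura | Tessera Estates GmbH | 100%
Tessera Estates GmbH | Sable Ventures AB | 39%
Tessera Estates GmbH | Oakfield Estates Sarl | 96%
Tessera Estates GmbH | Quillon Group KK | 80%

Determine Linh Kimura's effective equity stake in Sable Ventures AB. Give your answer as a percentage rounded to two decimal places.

76.80%

Linh reaches Sable along 3 paths.
Via Tessera → Kestrel: 100% × 45% × 54% = 24.3%.
Via Kestrel: 25% × 54% = 13.5%.
Via Tessera: 100% × 39% = 39%.
Total: 24.3% + 13.5% + 39% = 76.8%.
Rounded: 76.80%.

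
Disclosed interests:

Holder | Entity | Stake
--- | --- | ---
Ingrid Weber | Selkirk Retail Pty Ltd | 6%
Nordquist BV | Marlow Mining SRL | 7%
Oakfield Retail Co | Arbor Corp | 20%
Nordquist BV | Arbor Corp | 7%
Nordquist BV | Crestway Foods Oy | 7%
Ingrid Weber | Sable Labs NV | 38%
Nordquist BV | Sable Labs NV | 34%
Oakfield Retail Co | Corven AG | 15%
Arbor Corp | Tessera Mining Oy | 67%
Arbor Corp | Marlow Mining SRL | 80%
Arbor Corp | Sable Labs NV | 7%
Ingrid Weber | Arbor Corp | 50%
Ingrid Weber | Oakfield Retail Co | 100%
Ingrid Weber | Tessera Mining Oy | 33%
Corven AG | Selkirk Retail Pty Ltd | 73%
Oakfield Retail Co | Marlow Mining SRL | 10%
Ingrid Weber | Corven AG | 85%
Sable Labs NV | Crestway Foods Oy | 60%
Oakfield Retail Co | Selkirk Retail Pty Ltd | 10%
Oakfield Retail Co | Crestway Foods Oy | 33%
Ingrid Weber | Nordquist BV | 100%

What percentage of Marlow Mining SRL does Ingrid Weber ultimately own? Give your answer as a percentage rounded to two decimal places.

78.60%

Ingrid reaches Marlow along 5 paths.
Via Oakfield → Arbor: 100% × 20% × 80% = 16%.
Via Arbor: 50% × 80% = 40%.
Via Nordquist → Arbor: 100% × 7% × 80% = 5.6%.
Via Oakfield: 100% × 10% = 10%.
Via Nordquist: 100% × 7% = 7%.
Total: 16% + 40% + 5.6% + 10% + 7% = 78.6%.
Rounded: 78.60%.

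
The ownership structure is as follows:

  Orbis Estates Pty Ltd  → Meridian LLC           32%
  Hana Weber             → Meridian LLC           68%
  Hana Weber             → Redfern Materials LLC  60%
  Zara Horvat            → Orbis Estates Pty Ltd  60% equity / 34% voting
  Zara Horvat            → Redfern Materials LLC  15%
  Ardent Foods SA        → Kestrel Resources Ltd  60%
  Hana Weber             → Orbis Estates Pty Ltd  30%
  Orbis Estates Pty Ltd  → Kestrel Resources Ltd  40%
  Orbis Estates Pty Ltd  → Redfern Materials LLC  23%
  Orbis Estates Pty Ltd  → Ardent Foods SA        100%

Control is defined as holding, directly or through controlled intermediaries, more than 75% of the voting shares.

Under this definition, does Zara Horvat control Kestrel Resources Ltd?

No

Zara's largest direct stake is 34% in Orbis, which does not meet the threshold, so Zara controls no company.
Neither Zara nor any entity Zara controls holds any voting interest in Kestrel.
So Zara does not control Kestrel.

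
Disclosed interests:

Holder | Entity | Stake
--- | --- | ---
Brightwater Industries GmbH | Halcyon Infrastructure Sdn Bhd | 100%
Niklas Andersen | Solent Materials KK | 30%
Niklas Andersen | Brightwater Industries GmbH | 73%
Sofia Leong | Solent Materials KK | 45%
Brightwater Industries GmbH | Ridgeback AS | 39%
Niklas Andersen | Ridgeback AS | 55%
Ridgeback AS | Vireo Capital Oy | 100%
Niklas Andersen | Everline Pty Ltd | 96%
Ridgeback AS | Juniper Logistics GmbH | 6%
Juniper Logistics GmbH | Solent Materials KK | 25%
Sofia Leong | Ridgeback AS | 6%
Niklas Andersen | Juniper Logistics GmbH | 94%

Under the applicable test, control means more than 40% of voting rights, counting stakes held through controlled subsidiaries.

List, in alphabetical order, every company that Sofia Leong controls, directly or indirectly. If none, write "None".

Solent Materials KK

Sofia holds 45% of Solent, so Sofia controls Solent.
No other company's threshold is met.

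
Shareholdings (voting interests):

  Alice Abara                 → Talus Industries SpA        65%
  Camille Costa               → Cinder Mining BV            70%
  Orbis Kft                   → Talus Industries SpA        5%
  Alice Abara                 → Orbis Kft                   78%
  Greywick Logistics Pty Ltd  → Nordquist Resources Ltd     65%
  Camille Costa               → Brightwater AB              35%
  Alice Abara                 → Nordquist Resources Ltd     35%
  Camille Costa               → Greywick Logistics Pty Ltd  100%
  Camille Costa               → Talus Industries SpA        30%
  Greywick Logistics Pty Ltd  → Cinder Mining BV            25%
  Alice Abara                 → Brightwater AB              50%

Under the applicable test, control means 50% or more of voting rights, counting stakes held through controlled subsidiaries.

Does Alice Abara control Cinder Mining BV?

No

Alice holds 50% of Brightwater, so Alice controls Brightwater.
Alice holds 78% of Orbis, so Alice controls Orbis.
Alice and Orbis together hold 65% + 5% = 70% of Talus, so Alice controls Talus.
Neither Alice nor any entity Alice controls holds any voting interest in Cinder.
So Alice does not control Cinder.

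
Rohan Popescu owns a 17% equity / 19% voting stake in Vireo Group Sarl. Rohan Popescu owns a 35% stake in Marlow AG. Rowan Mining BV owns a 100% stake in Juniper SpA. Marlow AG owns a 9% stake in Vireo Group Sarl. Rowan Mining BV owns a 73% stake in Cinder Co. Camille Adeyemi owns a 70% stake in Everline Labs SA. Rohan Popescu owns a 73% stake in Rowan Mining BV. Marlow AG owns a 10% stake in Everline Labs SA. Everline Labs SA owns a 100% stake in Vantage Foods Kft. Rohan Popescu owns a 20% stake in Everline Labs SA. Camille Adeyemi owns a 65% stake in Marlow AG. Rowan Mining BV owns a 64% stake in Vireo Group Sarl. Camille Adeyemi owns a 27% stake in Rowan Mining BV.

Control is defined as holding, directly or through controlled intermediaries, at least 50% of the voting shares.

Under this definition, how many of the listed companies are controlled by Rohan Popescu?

4

Rohan holds 73% of Rowan, so Rohan controls Rowan.
Rowan and Rohan together hold 64% + 19% = 83% of Vireo, so Rohan controls Vireo.
Rowan holds 100% of Juniper, so Rohan controls Juniper.
Rowan holds 73% of Cinder, so Rohan controls Cinder.
No other company's threshold is met.
Rohan controls 4 companies.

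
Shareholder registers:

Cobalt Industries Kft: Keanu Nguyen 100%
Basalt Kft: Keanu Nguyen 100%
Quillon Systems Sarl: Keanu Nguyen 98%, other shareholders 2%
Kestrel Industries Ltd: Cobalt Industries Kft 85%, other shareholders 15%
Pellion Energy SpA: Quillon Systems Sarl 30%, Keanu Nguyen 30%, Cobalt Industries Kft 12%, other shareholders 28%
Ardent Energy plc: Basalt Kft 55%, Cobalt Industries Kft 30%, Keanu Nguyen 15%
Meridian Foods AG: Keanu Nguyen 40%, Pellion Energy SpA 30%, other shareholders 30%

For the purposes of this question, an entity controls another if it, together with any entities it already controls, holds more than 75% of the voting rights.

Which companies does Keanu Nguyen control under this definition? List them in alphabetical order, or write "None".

Keanu holds 100% of Cobalt, so Keanu controls Cobalt.
Keanu holds 100% of Basalt, so Keanu controls Basalt.
Keanu holds 98% of Quillon, so Keanu controls Quillon.
Cobalt holds 85% of Kestrel, so Keanu controls Kestrel.
Basalt and Cobalt and Keanu together hold 55% + 30% + 15% = 100% of Ardent, so Keanu controls Ardent.
No other company's threshold is met.

Ardent Energy plc, Basalt Kft, Cobalt Industries Kft, Kestrel Industries Ltd, Quillon Systems Sarl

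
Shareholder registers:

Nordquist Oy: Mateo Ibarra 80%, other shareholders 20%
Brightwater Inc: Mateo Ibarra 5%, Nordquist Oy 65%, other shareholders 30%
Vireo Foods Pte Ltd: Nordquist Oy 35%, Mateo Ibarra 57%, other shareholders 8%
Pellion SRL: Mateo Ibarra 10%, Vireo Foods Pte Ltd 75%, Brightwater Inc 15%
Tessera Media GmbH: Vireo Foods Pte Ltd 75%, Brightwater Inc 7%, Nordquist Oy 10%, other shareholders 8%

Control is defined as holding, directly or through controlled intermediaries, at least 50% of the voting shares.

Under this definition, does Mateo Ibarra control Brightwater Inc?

Mateo holds 80% of Nordquist, so Mateo controls Nordquist.
Mateo and Nordquist together hold 5% + 65% = 70% of Brightwater, so Mateo controls Brightwater.

Yes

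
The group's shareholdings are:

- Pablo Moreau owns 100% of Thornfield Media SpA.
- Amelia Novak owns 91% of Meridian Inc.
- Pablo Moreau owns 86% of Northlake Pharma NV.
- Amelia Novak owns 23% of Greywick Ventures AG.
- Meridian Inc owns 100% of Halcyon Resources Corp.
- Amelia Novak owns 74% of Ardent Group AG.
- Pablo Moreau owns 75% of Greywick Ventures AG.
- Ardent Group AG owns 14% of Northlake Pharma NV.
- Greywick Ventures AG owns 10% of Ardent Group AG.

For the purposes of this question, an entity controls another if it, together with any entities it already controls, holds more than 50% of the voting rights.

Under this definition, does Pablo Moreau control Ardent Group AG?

Pablo holds 75% of Greywick, so Pablo controls Greywick.
Pablo holds 86% of Northlake, so Pablo controls Northlake.
Pablo holds 100% of Thornfield, so Pablo controls Thornfield.
In Ardent, Pablo's side holds only 10%, not > 50%.
So Pablo does not control Ardent.

No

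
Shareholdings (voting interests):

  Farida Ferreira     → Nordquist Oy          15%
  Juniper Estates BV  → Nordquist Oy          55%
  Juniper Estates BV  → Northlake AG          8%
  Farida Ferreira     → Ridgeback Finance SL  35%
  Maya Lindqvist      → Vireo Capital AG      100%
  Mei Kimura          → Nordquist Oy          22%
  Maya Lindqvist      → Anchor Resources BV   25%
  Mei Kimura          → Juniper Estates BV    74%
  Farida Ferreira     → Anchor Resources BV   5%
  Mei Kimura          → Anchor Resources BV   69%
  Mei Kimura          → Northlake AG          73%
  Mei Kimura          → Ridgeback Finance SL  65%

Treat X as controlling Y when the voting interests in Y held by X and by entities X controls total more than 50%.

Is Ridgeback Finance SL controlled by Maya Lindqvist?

Maya holds 100% of Vireo, so Maya controls Vireo.
Neither Maya nor any entity Maya controls holds any voting interest in Ridgeback.
So Maya does not control Ridgeback.

No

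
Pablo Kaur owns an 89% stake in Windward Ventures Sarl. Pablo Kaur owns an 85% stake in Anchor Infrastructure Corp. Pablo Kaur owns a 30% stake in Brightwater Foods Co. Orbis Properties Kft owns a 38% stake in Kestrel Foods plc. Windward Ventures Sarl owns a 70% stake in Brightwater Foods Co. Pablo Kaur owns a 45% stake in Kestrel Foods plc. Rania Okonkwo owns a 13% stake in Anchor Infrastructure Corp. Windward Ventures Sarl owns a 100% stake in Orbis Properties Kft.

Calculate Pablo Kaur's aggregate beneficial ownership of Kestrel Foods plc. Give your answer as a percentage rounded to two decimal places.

78.82%

Pablo reaches Kestrel along 2 paths.
Direct stake: 45% = 45%.
Via Windward → Orbis: 89% × 100% × 38% = 33.82%.
Total: 45% + 33.82% = 78.82%.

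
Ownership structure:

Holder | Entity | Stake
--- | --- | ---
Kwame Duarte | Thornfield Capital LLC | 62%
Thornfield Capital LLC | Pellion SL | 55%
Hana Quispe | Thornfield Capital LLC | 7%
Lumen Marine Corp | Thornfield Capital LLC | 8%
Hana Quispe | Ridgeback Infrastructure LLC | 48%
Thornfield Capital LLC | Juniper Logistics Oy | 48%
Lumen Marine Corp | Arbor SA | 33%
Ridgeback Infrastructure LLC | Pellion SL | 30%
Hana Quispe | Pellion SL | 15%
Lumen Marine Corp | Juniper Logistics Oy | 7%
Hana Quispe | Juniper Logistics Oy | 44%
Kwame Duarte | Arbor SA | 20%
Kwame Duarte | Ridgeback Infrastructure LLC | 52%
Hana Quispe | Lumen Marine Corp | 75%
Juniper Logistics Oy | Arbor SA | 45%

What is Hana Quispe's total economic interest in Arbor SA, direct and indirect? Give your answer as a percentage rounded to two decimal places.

49.72%

Hana reaches Arbor along 5 paths.
Via Juniper: 44% × 45% = 19.8%.
Via Lumen → Juniper: 75% × 7% × 45% = 2.3625%.
Via Lumen → Thornfield → Juniper: 75% × 8% × 48% × 45% = 1.296%.
Via Thornfield → Juniper: 7% × 48% × 45% = 1.512%.
Via Lumen: 75% × 33% = 24.75%.
Total: 19.8% + 2.3625% + 1.296% + 1.512% + 24.75% = 49.7205%.
Rounded: 49.72%.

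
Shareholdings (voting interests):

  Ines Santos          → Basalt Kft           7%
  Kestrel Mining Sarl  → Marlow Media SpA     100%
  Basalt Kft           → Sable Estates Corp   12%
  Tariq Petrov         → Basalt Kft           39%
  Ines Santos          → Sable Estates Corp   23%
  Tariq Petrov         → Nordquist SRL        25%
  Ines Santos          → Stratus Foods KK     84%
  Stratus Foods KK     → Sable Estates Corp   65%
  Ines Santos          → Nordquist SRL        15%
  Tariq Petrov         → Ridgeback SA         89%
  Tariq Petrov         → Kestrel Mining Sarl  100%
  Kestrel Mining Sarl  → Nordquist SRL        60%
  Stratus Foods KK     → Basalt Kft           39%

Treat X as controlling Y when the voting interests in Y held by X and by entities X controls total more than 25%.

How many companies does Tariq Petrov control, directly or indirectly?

Tariq holds 39% of Basalt, so Tariq controls Basalt.
Tariq holds 89% of Ridgeback, so Tariq controls Ridgeback.
Tariq holds 100% of Kestrel, so Tariq controls Kestrel.
Tariq and Kestrel together hold 25% + 60% = 85% of Nordquist, so Tariq controls Nordquist.
Kestrel holds 100% of Marlow, so Tariq controls Marlow.
No other company's threshold is met.
Tariq controls 5 companies.

5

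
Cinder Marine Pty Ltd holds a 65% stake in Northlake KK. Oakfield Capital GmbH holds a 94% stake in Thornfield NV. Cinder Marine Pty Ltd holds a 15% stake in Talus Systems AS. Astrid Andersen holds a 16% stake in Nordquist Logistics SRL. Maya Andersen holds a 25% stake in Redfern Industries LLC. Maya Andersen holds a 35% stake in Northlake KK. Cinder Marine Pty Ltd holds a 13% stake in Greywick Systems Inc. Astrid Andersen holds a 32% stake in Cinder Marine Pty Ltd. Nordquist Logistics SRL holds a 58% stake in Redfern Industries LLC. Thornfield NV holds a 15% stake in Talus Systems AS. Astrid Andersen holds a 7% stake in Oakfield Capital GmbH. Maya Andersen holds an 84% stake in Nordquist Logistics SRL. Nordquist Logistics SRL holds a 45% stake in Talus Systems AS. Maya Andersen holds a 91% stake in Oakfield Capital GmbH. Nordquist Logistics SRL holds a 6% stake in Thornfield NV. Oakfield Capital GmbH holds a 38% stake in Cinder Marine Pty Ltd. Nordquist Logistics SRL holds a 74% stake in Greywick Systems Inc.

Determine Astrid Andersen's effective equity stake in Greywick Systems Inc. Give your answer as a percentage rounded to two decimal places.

16.35%

Astrid reaches Greywick along 3 paths.
Via Nordquist: 16% × 74% = 11.84%.
Via Oakfield → Cinder: 7% × 38% × 13% = 0.3458%.
Via Cinder: 32% × 13% = 4.16%.
Total: 11.84% + 0.3458% + 4.16% = 16.3458%.
Rounded: 16.35%.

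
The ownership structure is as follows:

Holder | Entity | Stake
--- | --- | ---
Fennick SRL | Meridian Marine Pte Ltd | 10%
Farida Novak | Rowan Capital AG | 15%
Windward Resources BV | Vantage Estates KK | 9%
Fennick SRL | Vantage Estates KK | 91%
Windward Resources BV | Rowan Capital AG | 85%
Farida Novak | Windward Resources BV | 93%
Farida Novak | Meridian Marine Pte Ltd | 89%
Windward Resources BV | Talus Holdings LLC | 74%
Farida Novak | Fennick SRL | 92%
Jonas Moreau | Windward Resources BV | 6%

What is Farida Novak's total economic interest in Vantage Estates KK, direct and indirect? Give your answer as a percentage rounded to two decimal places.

92.09%

Farida reaches Vantage along 2 paths.
Via Windward: 93% × 9% = 8.37%.
Via Fennick: 92% × 91% = 83.72%.
Total: 8.37% + 83.72% = 92.09%.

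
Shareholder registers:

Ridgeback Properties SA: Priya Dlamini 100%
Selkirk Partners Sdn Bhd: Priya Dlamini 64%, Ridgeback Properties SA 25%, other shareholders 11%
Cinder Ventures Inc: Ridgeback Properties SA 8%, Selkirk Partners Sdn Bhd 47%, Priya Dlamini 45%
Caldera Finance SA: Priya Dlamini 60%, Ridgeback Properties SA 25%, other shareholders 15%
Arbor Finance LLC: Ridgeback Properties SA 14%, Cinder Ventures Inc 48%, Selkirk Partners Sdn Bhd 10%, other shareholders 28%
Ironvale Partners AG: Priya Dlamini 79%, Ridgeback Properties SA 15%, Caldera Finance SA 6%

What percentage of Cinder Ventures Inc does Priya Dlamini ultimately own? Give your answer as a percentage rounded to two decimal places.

Priya reaches Cinder along 4 paths.
Via Ridgeback: 100% × 8% = 8%.
Via Selkirk: 64% × 47% = 30.08%.
Via Ridgeback → Selkirk: 100% × 25% × 47% = 11.75%.
Direct stake: 45% = 45%.
Total: 8% + 30.08% + 11.75% + 45% = 94.83%.

94.83%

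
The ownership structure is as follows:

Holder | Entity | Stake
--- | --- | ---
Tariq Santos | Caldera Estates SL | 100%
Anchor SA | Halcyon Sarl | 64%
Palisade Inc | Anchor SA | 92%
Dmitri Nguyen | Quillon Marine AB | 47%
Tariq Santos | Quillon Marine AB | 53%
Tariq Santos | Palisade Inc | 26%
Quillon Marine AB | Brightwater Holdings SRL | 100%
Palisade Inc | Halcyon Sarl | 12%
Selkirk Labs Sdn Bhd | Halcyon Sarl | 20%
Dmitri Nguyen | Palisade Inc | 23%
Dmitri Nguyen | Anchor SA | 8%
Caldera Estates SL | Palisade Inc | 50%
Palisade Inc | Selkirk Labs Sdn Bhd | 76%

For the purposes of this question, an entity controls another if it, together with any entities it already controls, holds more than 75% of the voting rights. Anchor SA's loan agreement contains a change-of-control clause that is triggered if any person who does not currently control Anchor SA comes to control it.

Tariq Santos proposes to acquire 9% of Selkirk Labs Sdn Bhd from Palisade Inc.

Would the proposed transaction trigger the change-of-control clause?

The purchase adds only to Tariq's holdings (Palisade's stake shrinks), so Tariq is the only person who could newly come to control Anchor.
Tariq holds 100% of Caldera, so Tariq controls Caldera.
Caldera and Tariq together hold 50% + 26% = 76% of Palisade, so Tariq controls Palisade.
Palisade holds 92% of Anchor, so Tariq controls Anchor.
So Tariq already controls Anchor before the transaction.
After the purchase, Tariq holds 9% of Selkirk directly, and Palisade's stake falls to 67%.
Tariq controlled Anchor already, so this is not a new person acquiring control; every other person's position is unchanged or reduced.
No new person acquires control, so the clause is not triggered.

No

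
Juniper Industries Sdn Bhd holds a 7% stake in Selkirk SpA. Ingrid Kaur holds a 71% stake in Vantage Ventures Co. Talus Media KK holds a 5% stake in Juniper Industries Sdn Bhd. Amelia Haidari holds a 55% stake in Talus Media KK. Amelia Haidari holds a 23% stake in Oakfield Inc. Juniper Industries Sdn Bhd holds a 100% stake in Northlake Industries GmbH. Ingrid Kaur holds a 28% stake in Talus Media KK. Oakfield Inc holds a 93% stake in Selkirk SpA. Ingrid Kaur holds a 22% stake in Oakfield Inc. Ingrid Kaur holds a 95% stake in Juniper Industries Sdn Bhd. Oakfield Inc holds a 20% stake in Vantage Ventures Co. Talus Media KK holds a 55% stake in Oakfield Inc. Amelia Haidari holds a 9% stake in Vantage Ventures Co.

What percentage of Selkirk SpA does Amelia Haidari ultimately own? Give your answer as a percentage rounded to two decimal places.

49.72%

Amelia reaches Selkirk along 3 paths.
Via Talus → Oakfield: 55% × 55% × 93% = 28.1325%.
Via Oakfield: 23% × 93% = 21.39%.
Via Talus → Juniper: 55% × 5% × 7% = 0.1925%.
Total: 28.1325% + 21.39% + 0.1925% = 49.715%.
Rounded: 49.72%.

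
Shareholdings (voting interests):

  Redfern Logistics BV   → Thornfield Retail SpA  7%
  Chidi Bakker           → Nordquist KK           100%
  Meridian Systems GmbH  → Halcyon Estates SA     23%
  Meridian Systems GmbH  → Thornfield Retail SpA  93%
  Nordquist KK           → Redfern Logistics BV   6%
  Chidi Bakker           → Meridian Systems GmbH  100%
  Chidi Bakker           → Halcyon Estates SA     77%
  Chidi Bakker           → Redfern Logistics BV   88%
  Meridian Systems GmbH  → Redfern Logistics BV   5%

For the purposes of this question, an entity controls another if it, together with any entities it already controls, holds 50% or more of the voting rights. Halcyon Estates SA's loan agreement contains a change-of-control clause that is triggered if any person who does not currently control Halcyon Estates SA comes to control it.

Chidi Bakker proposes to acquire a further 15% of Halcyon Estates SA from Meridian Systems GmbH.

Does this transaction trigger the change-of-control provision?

The purchase adds only to Chidi's holdings (Meridian's stake shrinks), so Chidi is the only person who could newly come to control Halcyon.
Chidi holds 100% of Meridian, so Chidi controls Meridian.
Meridian and Chidi together hold 23% + 77% = 100% of Halcyon, so Chidi controls Halcyon.
So Chidi already controls Halcyon before the transaction.
After the purchase, Chidi's direct stake in Halcyon rises to 77% + 15% = 92%, and Meridian's stake falls to 8%.
Chidi controlled Halcyon already, so this is not a new person acquiring control; every other person's position is unchanged or reduced.
No new person acquires control, so the clause is not triggered.

No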